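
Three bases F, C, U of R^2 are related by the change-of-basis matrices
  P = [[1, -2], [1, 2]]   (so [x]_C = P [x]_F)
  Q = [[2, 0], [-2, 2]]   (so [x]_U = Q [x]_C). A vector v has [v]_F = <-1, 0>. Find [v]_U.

<-2, 0>

Composing the changes, [v]_U = Q P [v]_F.
Q P = [[2, -4], [0, 8]]; applying this to <-1, 0> gives <-2, 0>.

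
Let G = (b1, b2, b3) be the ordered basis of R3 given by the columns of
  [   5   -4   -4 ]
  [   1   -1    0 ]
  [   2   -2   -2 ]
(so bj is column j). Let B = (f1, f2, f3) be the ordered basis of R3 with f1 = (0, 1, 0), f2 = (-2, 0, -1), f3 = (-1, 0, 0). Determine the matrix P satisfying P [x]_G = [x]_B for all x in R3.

[[1, -1, 0], [-2, 2, 2], [-1, 0, 0]]

Column j of P is [bj]_B, since P maps G-coordinates to B-coordinates.
Expressing b1 in B: b1 = f1 - 2f2 - f3, so column 1 of P is (1, -2, -1).
Doing the same for each bj gives P = [[1, -1, 0], [-2, 2, 2], [-1, 0, 0]].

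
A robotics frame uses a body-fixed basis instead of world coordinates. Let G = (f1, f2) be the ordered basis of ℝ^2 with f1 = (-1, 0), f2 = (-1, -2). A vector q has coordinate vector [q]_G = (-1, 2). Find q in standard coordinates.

(-1, -4)

The coordinates say q = -f1 + 2f2; adding the scaled basis vectors gives (-1, -4).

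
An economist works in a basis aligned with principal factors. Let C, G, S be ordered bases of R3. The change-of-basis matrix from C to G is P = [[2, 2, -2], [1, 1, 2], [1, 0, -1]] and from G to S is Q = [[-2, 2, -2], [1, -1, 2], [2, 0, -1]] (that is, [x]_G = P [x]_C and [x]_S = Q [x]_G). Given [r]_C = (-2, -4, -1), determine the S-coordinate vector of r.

Composing the changes, [r]_S = Q P [r]_C.
Q P = [[-4, -2, 10], [3, 1, -6], [3, 4, -3]]; applying this to (-2, -4, -1) gives (6, -4, -19).

(6, -4, -19)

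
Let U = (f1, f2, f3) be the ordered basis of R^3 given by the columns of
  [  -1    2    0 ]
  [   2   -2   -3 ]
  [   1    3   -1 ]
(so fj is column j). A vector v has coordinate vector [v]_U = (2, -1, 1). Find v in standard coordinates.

(-4, 3, -2)

By definition v = 2f1 - f2 + f3.
Summing componentwise gives (-4, 3, -2).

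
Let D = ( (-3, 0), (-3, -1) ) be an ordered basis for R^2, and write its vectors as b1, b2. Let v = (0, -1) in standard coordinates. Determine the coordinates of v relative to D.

[v]_D is the unique c with M c = v, where M has columns b1, b2.
System: -3c_1 - 3c_2 = 0, 0c_1 - c_2 = -1; solving gives c_1 = -1, c_2 = 1.
Check: -b1 + b2 = (0, -1).

(-1, 1)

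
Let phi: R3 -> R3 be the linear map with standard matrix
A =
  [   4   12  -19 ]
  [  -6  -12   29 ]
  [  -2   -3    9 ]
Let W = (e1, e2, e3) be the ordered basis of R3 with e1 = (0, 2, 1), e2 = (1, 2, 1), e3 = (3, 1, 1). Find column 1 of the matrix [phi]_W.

Compute phi(e1) = A e1 = (5, 5, 3) in standard coordinates.
Then write this in W-coordinates: solve for y in y_1 e1 + ... + y_3 e3 = (5, 5, 3).
This gives y = (0, 2, 1), which is column 1 of [phi]_W.

(0, 2, 1)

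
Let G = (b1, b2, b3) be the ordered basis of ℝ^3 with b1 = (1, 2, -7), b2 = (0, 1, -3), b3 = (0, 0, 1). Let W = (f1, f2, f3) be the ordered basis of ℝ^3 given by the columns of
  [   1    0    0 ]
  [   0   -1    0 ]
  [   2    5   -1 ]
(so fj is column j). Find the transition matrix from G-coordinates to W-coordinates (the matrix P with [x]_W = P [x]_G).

[[1, 0, 0], [-2, -1, 0], [-1, -2, -1]]

Take x = bj: its G-coordinates are the j-th standard unit vector, so P e_j — column j of P — equals [bj]_W.
b1 = f1 - 2f2 - f3, giving column 1 = (1, -2, -1); repeating for each j gives P = [[1, 0, 0], [-2, -1, 0], [-1, -2, -1]].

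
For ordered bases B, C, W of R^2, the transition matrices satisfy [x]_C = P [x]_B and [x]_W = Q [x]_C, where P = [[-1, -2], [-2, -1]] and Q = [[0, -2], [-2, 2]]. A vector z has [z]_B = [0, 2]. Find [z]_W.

Composing the changes, [z]_W = Q P [z]_B.
Q P = [[4, 2], [-2, 2]]; applying this to [0, 2] gives [4, 4].

[4, 4]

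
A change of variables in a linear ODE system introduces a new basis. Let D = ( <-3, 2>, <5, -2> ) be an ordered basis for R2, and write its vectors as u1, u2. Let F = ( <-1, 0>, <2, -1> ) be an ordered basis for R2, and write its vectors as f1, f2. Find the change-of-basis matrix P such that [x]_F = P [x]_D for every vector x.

[[-1, -1], [-2, 2]]

Take x = uj: its D-coordinates are the j-th standard unit vector, so P e_j — column j of P — equals [uj]_F.
u1 = -f1 - 2f2, giving column 1 = <-1, -2>; repeating for each j gives P = [[-1, -1], [-2, 2]].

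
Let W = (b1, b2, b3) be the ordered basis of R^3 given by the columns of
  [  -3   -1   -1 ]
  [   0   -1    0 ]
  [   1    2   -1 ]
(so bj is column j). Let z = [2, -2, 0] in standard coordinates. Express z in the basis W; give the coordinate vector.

[-2, 2, 2]

Write z = c_1 b1 + ... + c_3 b3 and solve for the c_i.
Solving this 3x3 system gives c = (-2, 2, 2).
Check: -2b1 + 2b2 + 2b3 = [2, -2, 0].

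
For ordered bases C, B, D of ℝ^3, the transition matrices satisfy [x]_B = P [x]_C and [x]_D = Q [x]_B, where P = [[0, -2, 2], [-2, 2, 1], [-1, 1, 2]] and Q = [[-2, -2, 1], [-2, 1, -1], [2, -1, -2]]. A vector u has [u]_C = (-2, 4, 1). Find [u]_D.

(-6, 17, -41)

Apply P to get B-coordinates (-6, 13, 8), then Q to get D-coordinates.
The result is [u]_D = (-6, 17, -41).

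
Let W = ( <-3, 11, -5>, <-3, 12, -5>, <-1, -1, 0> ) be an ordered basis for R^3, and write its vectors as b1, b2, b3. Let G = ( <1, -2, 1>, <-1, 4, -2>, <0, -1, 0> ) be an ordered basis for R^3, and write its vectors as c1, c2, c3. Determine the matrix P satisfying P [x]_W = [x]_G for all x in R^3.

[[-1, -1, -2], [2, 2, -1], [-1, -2, 1]]

Column j of P is [bj]_G, since P maps W-coordinates to G-coordinates.
Expressing b1 in G: b1 = -c1 + 2c2 - c3, so column 1 of P is <-1, 2, -1>.
Doing the same for each bj gives P = [[-1, -1, -2], [2, 2, -1], [-1, -2, 1]].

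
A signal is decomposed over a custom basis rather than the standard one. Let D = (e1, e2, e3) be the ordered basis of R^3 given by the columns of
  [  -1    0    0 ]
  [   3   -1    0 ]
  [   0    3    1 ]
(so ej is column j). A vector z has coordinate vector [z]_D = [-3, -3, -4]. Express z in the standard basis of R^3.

[3, -6, -13]

z = M [z]_D, where M has columns e1, ..., e3.
Carrying out the matrix-vector product, z = [3, -6, -13].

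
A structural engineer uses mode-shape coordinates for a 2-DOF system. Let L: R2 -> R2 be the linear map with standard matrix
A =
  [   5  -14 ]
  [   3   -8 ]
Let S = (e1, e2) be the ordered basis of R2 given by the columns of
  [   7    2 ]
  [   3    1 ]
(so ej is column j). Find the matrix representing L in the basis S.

Let P have columns e1, e2. Then [L]_S = P^(-1) A P.
Here det P = 1, so P^(-1) is integer; computing A P first and then P^(-1)(A P) gives [[-1, 0], [0, -2]].

[[-1, 0], [0, -2]]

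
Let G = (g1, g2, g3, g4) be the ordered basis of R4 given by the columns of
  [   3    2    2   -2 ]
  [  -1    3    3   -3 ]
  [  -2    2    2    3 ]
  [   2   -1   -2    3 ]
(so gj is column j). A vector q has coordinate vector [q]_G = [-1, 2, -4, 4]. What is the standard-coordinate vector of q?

The coordinates say q = -g1 + 2g2 - 4g3 + 4g4; adding the scaled basis vectors gives [-15, -17, 10, 16].

[-15, -17, 10, 16]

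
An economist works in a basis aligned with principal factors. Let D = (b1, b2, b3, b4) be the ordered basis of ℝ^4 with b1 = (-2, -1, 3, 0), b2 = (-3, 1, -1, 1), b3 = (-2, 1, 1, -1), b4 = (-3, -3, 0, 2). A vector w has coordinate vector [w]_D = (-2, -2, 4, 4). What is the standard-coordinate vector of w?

By definition w = -2b1 - 2b2 + 4b3 + 4b4.
Summing componentwise gives (-10, -8, 0, 2).

(-10, -8, 0, 2)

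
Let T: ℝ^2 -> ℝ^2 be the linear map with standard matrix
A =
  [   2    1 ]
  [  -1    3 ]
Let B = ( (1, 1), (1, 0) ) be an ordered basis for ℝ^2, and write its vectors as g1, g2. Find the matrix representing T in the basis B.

The j-th column of [T]_B is [T(gj)]_B.
T(g1) = A g1 = (3, 2) = 2g1 + g2, so column 1 is (2, 1).
Repeating for g2 and assembling the columns gives [[2, -1], [1, 3]].

[[2, -1], [1, 3]]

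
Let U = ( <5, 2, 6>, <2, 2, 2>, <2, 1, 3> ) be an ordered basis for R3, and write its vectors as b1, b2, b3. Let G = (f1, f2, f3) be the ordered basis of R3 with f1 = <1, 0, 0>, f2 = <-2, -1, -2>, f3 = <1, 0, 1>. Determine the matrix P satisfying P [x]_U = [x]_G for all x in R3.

[[-1, 0, -1], [-2, -2, -1], [2, -2, 1]]

Take x = bj: its U-coordinates are the j-th standard unit vector, so P e_j — column j of P — equals [bj]_G.
b1 = -f1 - 2f2 + 2f3, giving column 1 = <-1, -2, 2>; repeating for each j gives P = [[-1, 0, -1], [-2, -2, -1], [2, -2, 1]].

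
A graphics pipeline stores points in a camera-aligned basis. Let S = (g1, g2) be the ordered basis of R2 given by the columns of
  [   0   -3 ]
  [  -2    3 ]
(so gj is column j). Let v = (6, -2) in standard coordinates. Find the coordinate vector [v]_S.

We seek scalars with c_1 g1 + c_2 g2 = v; equivalently solve M c = v where the columns of M are g1, g2.
System: 0c_1 - 3c_2 = 6, -2c_1 + 3c_2 = -2; solving gives c_1 = -2, c_2 = -2.
Check: -2g1 - 2g2 = (6, -2).

(-2, -2)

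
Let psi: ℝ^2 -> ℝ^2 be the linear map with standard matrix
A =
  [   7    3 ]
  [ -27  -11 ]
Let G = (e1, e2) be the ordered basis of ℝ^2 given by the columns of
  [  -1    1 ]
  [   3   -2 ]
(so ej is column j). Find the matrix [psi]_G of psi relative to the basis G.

With P the matrix whose columns are e1, e2, [psi]_G = P^(-1) A P.
Column by column: psi(e1) = A e1 = (2, -6); its G-coordinates (-2, 0) give column 1.
Continuing for each basis vector yields [psi]_G = [[-2, -3], [0, -2]].

[[-2, -3], [0, -2]]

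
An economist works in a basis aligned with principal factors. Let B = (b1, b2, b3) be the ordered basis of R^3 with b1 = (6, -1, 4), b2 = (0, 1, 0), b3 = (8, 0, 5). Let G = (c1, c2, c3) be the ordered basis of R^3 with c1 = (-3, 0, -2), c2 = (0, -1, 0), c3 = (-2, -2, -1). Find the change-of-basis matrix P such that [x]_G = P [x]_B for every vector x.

[[-2, 0, -2], [1, -1, 2], [0, 0, -1]]

Take x = bj: its B-coordinates are the j-th standard unit vector, so P e_j — column j of P — equals [bj]_G.
b1 = -2c1 + c2 + 0·c3, giving column 1 = (-2, 1, 0); repeating for each j gives P = [[-2, 0, -2], [1, -1, 2], [0, 0, -1]].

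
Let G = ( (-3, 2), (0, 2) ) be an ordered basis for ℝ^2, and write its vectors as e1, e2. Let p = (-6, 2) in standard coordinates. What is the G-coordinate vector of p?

(2, -1)

[p]_G is the unique c with M c = p, where M has columns e1, e2.
System: -3c_1 + 0c_2 = -6, 2c_1 + 2c_2 = 2; solving gives c_1 = 2, c_2 = -1.
Check: 2e1 - e2 = (-6, 2).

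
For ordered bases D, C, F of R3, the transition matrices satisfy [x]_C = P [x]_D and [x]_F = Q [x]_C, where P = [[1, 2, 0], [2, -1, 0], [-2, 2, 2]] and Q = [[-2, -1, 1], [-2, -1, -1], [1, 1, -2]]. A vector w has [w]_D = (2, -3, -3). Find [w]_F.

Composing the changes, [w]_F = Q P [w]_D.
Q P = [[-6, -1, 2], [-2, -5, -2], [7, -3, -4]]; applying this to (2, -3, -3) gives (-15, 17, 35).

(-15, 17, 35)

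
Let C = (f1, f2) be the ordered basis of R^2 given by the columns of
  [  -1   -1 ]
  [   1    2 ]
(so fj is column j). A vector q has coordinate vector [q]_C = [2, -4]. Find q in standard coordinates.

[2, -6]

q = M [q]_C, where M has columns f1, f2.
Carrying out the matrix-vector product, q = [2, -6].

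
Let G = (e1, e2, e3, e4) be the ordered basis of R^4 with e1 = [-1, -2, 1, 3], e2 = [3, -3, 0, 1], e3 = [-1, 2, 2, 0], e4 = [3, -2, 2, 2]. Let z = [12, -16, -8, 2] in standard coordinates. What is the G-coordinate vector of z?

[0, 4, -3, -1]

[z]_G is the unique c with M c = z, where M has columns e1, ..., e4.
Row-reducing the augmented matrix [M | z] gives c = (0, 4, -3, -1).
Check: 0·e1 + 4e2 - 3e3 - e4 = [12, -16, -8, 2].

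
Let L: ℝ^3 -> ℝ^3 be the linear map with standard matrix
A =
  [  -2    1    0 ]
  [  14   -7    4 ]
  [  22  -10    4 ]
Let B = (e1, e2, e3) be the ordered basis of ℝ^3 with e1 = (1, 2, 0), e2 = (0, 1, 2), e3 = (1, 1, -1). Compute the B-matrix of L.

Let P have columns e1, ..., e3. Then [L]_B = P^(-1) A P.
Here det P = 1, so P^(-1) is integer; computing A P first and then P^(-1)(A P) gives [[-2, 1, 1], [2, -1, 3], [2, 0, -2]].

[[-2, 1, 1], [2, -1, 3], [2, 0, -2]]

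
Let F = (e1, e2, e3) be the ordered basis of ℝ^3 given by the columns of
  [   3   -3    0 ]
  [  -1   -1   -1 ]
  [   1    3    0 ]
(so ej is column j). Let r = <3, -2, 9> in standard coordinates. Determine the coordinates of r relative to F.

Write r = c_1 e1 + ... + c_3 e3 and solve for the c_i.
Row-reducing the augmented matrix [M | r] gives c = (3, 2, -3).
Check: 3e1 + 2e2 - 3e3 = <3, -2, 9>.

<3, 2, -3>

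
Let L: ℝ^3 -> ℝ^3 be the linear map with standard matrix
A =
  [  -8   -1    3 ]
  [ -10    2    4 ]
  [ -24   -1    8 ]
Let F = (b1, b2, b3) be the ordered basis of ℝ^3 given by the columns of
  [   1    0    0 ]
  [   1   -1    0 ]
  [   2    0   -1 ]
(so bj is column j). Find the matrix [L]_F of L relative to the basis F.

[[-3, 1, -3], [-3, 3, 1], [3, 1, 2]]

Let P have columns b1, ..., b3. Then [L]_F = P^(-1) A P.
Here det P = 1, so P^(-1) is integer; computing A P first and then P^(-1)(A P) gives [[-3, 1, -3], [-3, 3, 1], [3, 1, 2]].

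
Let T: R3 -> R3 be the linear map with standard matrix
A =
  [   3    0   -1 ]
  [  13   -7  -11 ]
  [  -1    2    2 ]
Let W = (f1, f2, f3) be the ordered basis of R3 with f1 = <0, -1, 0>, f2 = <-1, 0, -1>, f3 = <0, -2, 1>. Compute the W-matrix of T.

[[-3, 0, -1], [0, 2, 1], [-2, 1, -1]]

The j-th column of [T]_W is [T(fj)]_W.
T(f1) = A f1 = <0, 7, -2> = -3f1 + 0·f2 - 2f3, so column 1 is <-3, 0, -2>.
Repeating for f2, f3 and assembling the columns gives [[-3, 0, -1], [0, 2, 1], [-2, 1, -1]].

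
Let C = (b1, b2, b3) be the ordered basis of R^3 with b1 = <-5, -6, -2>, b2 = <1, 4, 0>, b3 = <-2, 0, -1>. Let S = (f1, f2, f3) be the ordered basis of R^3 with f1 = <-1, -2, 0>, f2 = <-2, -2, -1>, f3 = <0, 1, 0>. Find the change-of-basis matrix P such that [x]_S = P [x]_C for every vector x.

[[1, -1, 0], [2, 0, 1], [0, 2, 2]]

Take x = bj: its C-coordinates are the j-th standard unit vector, so P e_j — column j of P — equals [bj]_S.
b1 = f1 + 2f2 + 0·f3, giving column 1 = <1, 2, 0>; repeating for each j gives P = [[1, -1, 0], [2, 0, 1], [0, 2, 2]].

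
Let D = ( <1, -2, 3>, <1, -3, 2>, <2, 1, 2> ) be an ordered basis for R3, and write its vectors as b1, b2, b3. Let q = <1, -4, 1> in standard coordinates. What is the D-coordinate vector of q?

[q]_D is the unique c with M c = q, where M has columns b1, ..., b3.
Row-reducing the augmented matrix [M | q] gives c = (-1, 2, 0).
Check: -b1 + 2b2 + 0·b3 = <1, -4, 1>.

<-1, 2, 0>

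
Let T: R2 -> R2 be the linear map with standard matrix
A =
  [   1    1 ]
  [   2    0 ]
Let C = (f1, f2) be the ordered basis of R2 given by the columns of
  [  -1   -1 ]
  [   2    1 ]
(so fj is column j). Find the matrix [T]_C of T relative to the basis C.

[[-1, -2], [0, 2]]

The j-th column of [T]_C is [T(fj)]_C.
T(f1) = A f1 = [1, -2] = -f1 + 0·f2, so column 1 is [-1, 0].
Repeating for f2 and assembling the columns gives [[-1, -2], [0, 2]].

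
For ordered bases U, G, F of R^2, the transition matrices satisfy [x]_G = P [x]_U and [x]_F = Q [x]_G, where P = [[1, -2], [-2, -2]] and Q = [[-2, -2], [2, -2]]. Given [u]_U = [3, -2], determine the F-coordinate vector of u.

[-10, 18]

First [u]_G = P [u]_U = [7, -2].
Then [u]_F = Q [u]_G = [-10, 18].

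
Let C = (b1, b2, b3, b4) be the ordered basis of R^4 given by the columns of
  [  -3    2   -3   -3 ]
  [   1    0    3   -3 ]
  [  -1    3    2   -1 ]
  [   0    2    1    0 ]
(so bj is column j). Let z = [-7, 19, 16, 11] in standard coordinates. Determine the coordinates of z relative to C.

Write z = c_1 b1 + ... + c_4 b4 and solve for the c_i.
Solving this 4x4 system gives c = (4, 4, 3, -2).
Check: 4b1 + 4b2 + 3b3 - 2b4 = [-7, 19, 16, 11].

[4, 4, 3, -2]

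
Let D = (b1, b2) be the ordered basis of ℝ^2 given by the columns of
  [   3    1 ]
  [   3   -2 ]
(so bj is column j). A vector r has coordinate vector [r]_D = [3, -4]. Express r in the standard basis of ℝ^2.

By definition r = 3b1 - 4b2.
Summing componentwise gives [5, 17].

[5, 17]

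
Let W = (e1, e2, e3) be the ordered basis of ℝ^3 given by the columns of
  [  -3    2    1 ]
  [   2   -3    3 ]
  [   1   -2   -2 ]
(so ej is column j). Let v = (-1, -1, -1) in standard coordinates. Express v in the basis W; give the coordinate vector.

[v]_W is the unique c with M c = v, where M has columns e1, ..., e3.
Row-reducing the augmented matrix [M | v] gives c = (1, 1, 0).
Check: e1 + e2 + 0·e3 = (-1, -1, -1).

(1, 1, 0)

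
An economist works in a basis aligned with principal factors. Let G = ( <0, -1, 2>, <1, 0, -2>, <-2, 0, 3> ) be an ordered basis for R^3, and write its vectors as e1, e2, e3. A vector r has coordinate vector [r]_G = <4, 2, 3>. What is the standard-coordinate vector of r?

The coordinates say r = 4e1 + 2e2 + 3e3; adding the scaled basis vectors gives <-4, -4, 13>.

<-4, -4, 13>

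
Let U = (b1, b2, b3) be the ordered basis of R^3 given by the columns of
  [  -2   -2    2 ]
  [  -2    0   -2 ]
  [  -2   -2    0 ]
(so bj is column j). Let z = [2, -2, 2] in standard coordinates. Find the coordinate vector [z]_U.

[1, -2, 0]

Write z = c_1 b1 + ... + c_3 b3 and solve for the c_i.
Row-reducing the augmented matrix [M | z] gives c = (1, -2, 0).
Check: b1 - 2b2 + 0·b3 = [2, -2, 2].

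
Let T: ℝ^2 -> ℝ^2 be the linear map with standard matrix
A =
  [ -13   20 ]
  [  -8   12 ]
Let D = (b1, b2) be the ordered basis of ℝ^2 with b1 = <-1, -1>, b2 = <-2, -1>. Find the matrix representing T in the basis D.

[[1, -2], [3, -2]]

Let P have columns b1, b2. Then [T]_D = P^(-1) A P.
Here det P = -1, so P^(-1) is integer; computing A P first and then P^(-1)(A P) gives [[1, -2], [3, -2]].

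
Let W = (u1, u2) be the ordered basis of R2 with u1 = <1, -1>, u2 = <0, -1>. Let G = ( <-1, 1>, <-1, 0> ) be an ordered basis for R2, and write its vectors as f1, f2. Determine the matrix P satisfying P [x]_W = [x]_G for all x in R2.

Let M have columns uj and N have columns fj. Then for every x, N [x]_G = x = M [x]_W, so P = N^(-1) M.
Since det N = 1, N^(-1) has integer entries; multiplying gives P = [[-1, -1], [0, 1]].

[[-1, -1], [0, 1]]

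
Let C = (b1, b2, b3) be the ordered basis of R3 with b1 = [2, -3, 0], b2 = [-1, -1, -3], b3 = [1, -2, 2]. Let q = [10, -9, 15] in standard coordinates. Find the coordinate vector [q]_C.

[q]_C is the unique c with M c = q, where M has columns b1, ..., b3.
Solving this 3x3 system gives c = (2, -3, 3).
Check: 2b1 - 3b2 + 3b3 = [10, -9, 15].

[2, -3, 3]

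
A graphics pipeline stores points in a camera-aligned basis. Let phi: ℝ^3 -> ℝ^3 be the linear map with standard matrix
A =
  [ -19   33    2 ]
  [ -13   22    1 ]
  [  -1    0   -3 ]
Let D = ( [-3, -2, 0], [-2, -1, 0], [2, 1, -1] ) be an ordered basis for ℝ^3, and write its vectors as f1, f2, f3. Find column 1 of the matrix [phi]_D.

Compute phi(f1) = A f1 = [-9, -5, 3] in standard coordinates.
Then write this in D-coordinates: solve for y in y_1 f1 + ... + y_3 f3 = [-9, -5, 3].
This gives y = [1, 0, -3], which is column 1 of [phi]_D.

[1, 0, -3]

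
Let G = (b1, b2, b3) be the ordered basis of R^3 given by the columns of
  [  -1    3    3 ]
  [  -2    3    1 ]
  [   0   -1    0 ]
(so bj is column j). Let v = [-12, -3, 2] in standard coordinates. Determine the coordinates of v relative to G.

[-3, -2, -3]

We seek scalars with c_1 b1 + ... + c_3 b3 = v; equivalently solve M c = v where the columns of M are b1, ..., b3.
Gaussian elimination on [M | v] yields c = (-3, -2, -3).
Check: -3b1 - 2b2 - 3b3 = [-12, -3, 2].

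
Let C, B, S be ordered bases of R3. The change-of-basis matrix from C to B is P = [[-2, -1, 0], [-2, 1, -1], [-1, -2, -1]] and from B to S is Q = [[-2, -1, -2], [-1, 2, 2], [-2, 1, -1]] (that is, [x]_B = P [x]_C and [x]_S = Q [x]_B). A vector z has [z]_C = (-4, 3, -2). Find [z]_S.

First [z]_B = P [z]_C = (5, 13, 0).
Then [z]_S = Q [z]_B = (-23, 21, 3).

(-23, 21, 3)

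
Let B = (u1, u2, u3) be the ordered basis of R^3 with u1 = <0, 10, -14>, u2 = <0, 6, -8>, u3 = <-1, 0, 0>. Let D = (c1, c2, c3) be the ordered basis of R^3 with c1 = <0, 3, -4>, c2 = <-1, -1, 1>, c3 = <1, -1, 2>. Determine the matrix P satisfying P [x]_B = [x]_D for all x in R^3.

[[2, 2, 1], [-2, 0, 2], [-2, 0, 1]]

Column j of P is [uj]_D, since P maps B-coordinates to D-coordinates.
Expressing u1 in D: u1 = 2c1 - 2c2 - 2c3, so column 1 of P is <2, -2, -2>.
Doing the same for each uj gives P = [[2, 2, 1], [-2, 0, 2], [-2, 0, 1]].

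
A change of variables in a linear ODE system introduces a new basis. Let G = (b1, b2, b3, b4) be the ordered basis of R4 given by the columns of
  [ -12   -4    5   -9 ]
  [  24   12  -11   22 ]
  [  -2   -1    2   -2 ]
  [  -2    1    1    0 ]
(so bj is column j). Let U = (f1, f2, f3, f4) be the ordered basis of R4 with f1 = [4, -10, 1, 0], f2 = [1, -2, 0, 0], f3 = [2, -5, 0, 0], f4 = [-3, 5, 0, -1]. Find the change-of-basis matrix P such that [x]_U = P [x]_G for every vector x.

[[-2, -1, 2, -2], [-2, -1, -2, -1], [2, -1, -2, 0], [2, -1, -1, 0]]

Column j of P is [bj]_U, since P maps G-coordinates to U-coordinates.
Expressing b1 in U: b1 = -2f1 - 2f2 + 2f3 + 2f4, so column 1 of P is [-2, -2, 2, 2].
Doing the same for each bj gives P = [[-2, -1, 2, -2], [-2, -1, -2, -1], [2, -1, -2, 0], [2, -1, -1, 0]].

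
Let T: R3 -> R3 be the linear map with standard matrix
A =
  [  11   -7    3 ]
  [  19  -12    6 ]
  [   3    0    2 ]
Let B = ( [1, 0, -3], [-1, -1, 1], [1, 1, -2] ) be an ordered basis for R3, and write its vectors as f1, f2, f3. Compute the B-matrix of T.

The j-th column of [T]_B is [T(fj)]_B.
T(f1) = A f1 = [2, 1, -3] = f1 - 2f2 - f3, so column 1 is [1, -2, -1].
Repeating for f2, f3 and assembling the columns gives [[1, 0, 3], [-2, 3, 2], [-1, 2, -3]].

[[1, 0, 3], [-2, 3, 2], [-1, 2, -3]]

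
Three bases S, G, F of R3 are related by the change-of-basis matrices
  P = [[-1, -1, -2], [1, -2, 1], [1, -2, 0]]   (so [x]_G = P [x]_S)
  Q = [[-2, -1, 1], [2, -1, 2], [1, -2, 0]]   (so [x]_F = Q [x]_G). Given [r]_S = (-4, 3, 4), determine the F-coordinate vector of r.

(10, -28, 5)

Apply P to get G-coordinates (-7, -6, -10), then Q to get F-coordinates.
The result is [r]_F = (10, -28, 5).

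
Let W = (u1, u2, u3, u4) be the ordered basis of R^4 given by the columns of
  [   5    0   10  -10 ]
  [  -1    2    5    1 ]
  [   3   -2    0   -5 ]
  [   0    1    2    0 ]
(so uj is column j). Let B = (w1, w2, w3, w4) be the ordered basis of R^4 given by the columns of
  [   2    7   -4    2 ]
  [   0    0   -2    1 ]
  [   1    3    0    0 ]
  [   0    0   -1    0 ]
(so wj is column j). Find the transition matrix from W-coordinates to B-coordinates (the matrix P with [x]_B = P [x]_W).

Let M have columns uj and N have columns wj. Then for every x, N [x]_B = x = M [x]_W, so P = N^(-1) M.
Since det N = 1, N^(-1) has integer entries; multiplying gives P = [[0, -2, 0, 1], [1, 0, 0, -2], [0, -1, -2, 0], [-1, 0, 1, 1]].

[[0, -2, 0, 1], [1, 0, 0, -2], [0, -1, -2, 0], [-1, 0, 1, 1]]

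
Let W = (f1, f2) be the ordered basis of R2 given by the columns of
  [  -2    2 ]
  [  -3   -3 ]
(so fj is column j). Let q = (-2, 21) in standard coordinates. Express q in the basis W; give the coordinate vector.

(-3, -4)

We seek scalars with c_1 f1 + c_2 f2 = q; equivalently solve M c = q where the columns of M are f1, f2.
System: -2c_1 + 2c_2 = -2, -3c_1 - 3c_2 = 21; solving gives c_1 = -3, c_2 = -4.
Check: -3f1 - 4f2 = (-2, 21).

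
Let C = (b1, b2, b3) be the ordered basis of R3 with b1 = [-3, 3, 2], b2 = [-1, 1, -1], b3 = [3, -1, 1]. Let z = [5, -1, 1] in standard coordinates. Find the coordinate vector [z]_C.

[0, 1, 2]

[z]_C is the unique c with M c = z, where M has columns b1, ..., b3.
Solving this 3x3 system gives c = (0, 1, 2).
Check: 0·b1 + b2 + 2b3 = [5, -1, 1].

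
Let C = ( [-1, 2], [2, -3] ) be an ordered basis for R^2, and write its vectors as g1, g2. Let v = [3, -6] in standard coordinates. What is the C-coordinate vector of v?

We seek scalars with c_1 g1 + c_2 g2 = v; equivalently solve M c = v where the columns of M are g1, g2.
System: -c_1 + 2c_2 = 3, 2c_1 - 3c_2 = -6; solving gives c_1 = -3, c_2 = 0.
Check: -3g1 + 0·g2 = [3, -6].

[-3, 0]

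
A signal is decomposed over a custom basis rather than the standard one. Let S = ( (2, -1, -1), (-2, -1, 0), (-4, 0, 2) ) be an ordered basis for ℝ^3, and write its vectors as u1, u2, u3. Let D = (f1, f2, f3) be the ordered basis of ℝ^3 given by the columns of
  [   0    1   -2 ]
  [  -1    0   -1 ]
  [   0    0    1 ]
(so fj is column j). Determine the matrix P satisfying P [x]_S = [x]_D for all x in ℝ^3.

[[2, 1, -2], [0, -2, 0], [-1, 0, 2]]

Let M have columns uj and N have columns fj. Then for every x, N [x]_D = x = M [x]_S, so P = N^(-1) M.
Since det N = 1, N^(-1) has integer entries; multiplying gives P = [[2, 1, -2], [0, -2, 0], [-1, 0, 2]].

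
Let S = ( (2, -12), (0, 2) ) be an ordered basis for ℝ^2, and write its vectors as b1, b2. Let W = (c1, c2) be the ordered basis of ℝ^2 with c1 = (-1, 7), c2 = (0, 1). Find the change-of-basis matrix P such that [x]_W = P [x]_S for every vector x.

[[-2, 0], [2, 2]]

Let M have columns bj and N have columns cj. Then for every x, N [x]_W = x = M [x]_S, so P = N^(-1) M.
Since det N = -1, N^(-1) has integer entries; multiplying gives P = [[-2, 0], [2, 2]].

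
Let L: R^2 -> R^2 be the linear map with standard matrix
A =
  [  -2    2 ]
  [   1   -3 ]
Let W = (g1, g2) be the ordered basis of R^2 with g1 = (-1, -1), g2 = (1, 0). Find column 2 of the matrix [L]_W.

Column 2 of [L]_W is the W-coordinate vector of L(g2).
In standard coordinates L(g2) = A g2 = (-2, 1).
Converting to W: (-2, 1) = -g1 - 3g2, so the coordinate vector is (-1, -3).

(-1, -3)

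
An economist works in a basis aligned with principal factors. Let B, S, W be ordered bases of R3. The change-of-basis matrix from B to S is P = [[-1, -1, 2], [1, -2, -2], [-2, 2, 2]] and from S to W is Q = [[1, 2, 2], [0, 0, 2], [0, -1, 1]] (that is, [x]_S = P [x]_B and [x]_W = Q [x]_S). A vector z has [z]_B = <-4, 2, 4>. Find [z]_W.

<18, 40, 36>

Apply P to get S-coordinates <10, -16, 20>, then Q to get W-coordinates.
The result is [z]_W = <18, 40, 36>.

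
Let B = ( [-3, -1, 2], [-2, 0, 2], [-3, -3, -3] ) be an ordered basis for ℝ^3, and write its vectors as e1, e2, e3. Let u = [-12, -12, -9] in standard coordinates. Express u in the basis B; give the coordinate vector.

[3, -3, 3]

We seek scalars with c_1 e1 + ... + c_3 e3 = u; equivalently solve M c = u where the columns of M are e1, ..., e3.
Solving this 3x3 system gives c = (3, -3, 3).
Check: 3e1 - 3e2 + 3e3 = [-12, -12, -9].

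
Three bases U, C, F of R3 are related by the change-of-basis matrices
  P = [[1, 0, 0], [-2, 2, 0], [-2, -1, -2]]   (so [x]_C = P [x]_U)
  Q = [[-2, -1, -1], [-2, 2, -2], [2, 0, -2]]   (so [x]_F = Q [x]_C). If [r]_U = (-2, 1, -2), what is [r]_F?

First [r]_C = P [r]_U = (-2, 6, 7).
Then [r]_F = Q [r]_C = (-9, 2, -18).

(-9, 2, -18)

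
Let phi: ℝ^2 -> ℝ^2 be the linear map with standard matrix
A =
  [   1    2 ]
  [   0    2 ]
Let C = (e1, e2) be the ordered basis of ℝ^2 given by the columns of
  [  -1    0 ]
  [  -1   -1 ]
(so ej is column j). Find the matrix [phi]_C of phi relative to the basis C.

The j-th column of [phi]_C is [phi(ej)]_C.
phi(e1) = A e1 = (-3, -2) = 3e1 - e2, so column 1 is (3, -1).
Repeating for e2 and assembling the columns gives [[3, 2], [-1, 0]].

[[3, 2], [-1, 0]]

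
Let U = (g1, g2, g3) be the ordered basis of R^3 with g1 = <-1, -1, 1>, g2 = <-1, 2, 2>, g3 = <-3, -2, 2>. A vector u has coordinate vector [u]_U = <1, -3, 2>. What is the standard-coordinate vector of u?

<-4, -11, -1>

By definition u = g1 - 3g2 + 2g3.
Summing componentwise gives <-4, -11, -1>.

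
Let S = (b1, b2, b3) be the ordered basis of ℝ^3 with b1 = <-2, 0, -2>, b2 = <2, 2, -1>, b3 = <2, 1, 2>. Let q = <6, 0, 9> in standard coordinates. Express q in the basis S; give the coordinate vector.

Write q = c_1 b1 + ... + c_3 b3 and solve for the c_i.
Gaussian elimination on [M | q] yields c = (-2, -1, 2).
Check: -2b1 - b2 + 2b3 = <6, 0, 9>.

<-2, -1, 2>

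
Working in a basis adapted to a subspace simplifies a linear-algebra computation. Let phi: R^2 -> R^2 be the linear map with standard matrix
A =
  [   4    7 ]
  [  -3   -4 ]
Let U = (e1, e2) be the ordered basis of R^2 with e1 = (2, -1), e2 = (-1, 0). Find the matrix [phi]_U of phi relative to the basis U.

The j-th column of [phi]_U is [phi(ej)]_U.
phi(e1) = A e1 = (1, -2) = 2e1 + 3e2, so column 1 is (2, 3).
Repeating for e2 and assembling the columns gives [[2, -3], [3, -2]].

[[2, -3], [3, -2]]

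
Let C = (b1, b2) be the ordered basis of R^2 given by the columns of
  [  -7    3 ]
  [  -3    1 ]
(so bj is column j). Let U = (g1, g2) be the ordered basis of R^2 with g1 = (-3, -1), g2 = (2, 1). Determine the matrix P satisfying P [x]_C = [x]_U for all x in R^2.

[[1, -1], [-2, 0]]

Column j of P is [bj]_U, since P maps C-coordinates to U-coordinates.
Expressing b1 in U: b1 = g1 - 2g2, so column 1 of P is (1, -2).
Doing the same for each bj gives P = [[1, -1], [-2, 0]].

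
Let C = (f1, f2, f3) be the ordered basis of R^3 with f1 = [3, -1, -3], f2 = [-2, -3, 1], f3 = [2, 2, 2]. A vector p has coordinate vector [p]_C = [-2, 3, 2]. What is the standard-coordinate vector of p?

The coordinates say p = -2f1 + 3f2 + 2f3; adding the scaled basis vectors gives [-8, -3, 13].

[-8, -3, 13]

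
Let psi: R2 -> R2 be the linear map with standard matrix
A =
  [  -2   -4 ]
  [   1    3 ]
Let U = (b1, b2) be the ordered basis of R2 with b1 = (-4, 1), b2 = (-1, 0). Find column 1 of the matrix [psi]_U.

Column 1 of [psi]_U is the U-coordinate vector of psi(b1).
In standard coordinates psi(b1) = A b1 = (4, -1).
Converting to U: (4, -1) = -b1 + 0·b2, so the coordinate vector is (-1, 0).

(-1, 0)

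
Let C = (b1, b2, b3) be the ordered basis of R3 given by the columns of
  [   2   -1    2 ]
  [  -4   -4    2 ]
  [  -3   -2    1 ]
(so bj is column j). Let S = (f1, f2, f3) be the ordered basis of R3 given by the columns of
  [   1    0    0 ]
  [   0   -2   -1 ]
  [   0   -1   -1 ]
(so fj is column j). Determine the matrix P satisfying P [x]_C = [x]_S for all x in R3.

Column j of P is [bj]_S, since P maps C-coordinates to S-coordinates.
Expressing b1 in S: b1 = 2f1 + f2 + 2f3, so column 1 of P is (2, 1, 2).
Doing the same for each bj gives P = [[2, -1, 2], [1, 2, -1], [2, 0, 0]].

[[2, -1, 2], [1, 2, -1], [2, 0, 0]]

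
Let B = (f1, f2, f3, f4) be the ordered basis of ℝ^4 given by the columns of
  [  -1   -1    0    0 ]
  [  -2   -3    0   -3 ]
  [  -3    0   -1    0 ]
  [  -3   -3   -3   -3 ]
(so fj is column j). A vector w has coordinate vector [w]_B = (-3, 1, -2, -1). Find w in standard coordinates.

(2, 6, 11, 15)

The coordinates say w = -3f1 + f2 - 2f3 - f4; adding the scaled basis vectors gives (2, 6, 11, 15).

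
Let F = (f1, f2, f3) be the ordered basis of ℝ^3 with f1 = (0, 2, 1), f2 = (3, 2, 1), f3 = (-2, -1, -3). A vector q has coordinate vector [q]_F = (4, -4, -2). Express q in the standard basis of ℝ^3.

(-8, 2, 6)

The coordinates say q = 4f1 - 4f2 - 2f3; adding the scaled basis vectors gives (-8, 2, 6).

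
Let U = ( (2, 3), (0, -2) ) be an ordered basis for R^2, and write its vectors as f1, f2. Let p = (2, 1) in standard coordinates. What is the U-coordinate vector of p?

(1, 1)

Write p = c_1 f1 + c_2 f2 and solve for the c_i.
System: 2c_1 + 0c_2 = 2, 3c_1 - 2c_2 = 1; solving gives c_1 = 1, c_2 = 1.
Check: f1 + f2 = (2, 1).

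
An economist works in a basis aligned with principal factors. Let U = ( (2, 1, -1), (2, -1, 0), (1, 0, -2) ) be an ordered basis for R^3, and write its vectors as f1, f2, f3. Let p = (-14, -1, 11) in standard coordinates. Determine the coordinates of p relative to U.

[p]_U is the unique c with M c = p, where M has columns f1, ..., f3.
Row-reducing the augmented matrix [M | p] gives c = (-3, -2, -4).
Check: -3f1 - 2f2 - 4f3 = (-14, -1, 11).

(-3, -2, -4)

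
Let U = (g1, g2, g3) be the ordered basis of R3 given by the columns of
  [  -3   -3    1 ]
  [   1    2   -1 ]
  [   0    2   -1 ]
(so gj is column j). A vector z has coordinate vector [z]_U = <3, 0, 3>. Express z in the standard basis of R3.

<-6, 0, -3>

z = M [z]_U, where M has columns g1, ..., g3.
Carrying out the matrix-vector product, z = <-6, 0, -3>.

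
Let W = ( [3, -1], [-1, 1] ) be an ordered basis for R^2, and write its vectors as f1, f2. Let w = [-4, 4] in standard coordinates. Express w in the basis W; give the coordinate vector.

[0, 4]

Write w = c_1 f1 + c_2 f2 and solve for the c_i.
System: 3c_1 - c_2 = -4, -c_1 + c_2 = 4; solving gives c_1 = 0, c_2 = 4.
Check: 0·f1 + 4f2 = [-4, 4].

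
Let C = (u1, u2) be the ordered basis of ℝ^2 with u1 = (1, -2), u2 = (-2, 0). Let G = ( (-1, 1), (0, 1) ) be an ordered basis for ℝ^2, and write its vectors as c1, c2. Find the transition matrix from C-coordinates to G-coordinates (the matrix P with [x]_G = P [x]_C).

Let M have columns uj and N have columns cj. Then for every x, N [x]_G = x = M [x]_C, so P = N^(-1) M.
Since det N = -1, N^(-1) has integer entries; multiplying gives P = [[-1, 2], [-1, -2]].

[[-1, 2], [-1, -2]]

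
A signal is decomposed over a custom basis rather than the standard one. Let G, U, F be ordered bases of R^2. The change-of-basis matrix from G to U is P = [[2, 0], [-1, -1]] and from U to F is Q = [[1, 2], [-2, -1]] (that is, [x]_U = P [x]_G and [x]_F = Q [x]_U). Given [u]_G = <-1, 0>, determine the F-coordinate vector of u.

<0, 3>

Apply P to get U-coordinates <-2, 1>, then Q to get F-coordinates.
The result is [u]_F = <0, 3>.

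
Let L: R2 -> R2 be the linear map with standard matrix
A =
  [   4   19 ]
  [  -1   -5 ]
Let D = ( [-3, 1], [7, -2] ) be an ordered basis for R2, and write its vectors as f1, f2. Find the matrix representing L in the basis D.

Let P have columns f1, f2. Then [L]_D = P^(-1) A P.
Here det P = -1, so P^(-1) is integer; computing A P first and then P^(-1)(A P) gives [[0, 1], [1, -1]].

[[0, 1], [1, -1]]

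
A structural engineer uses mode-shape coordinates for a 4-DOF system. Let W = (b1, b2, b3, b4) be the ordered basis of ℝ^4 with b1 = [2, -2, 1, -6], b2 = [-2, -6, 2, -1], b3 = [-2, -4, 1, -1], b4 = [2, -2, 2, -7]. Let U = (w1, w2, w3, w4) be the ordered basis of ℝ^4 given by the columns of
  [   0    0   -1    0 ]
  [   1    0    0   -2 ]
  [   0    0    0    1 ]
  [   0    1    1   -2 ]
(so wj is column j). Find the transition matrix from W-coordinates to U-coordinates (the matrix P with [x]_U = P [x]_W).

Let M have columns bj and N have columns wj. Then for every x, N [x]_U = x = M [x]_W, so P = N^(-1) M.
Since det N = 1, N^(-1) has integer entries; multiplying gives P = [[0, -2, -2, 2], [-2, 1, -1, -1], [-2, 2, 2, -2], [1, 2, 1, 2]].

[[0, -2, -2, 2], [-2, 1, -1, -1], [-2, 2, 2, -2], [1, 2, 1, 2]]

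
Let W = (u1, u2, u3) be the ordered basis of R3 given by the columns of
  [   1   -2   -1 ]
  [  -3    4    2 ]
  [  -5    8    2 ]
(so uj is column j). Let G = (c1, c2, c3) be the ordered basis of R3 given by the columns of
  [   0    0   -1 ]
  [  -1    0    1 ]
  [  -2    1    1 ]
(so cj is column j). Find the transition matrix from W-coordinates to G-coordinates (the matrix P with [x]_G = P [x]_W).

Take x = uj: its W-coordinates are the j-th standard unit vector, so P e_j — column j of P — equals [uj]_G.
u1 = 2c1 + 0·c2 - c3, giving column 1 = [2, 0, -1]; repeating for each j gives P = [[2, -2, -1], [0, 2, -1], [-1, 2, 1]].

[[2, -2, -1], [0, 2, -1], [-1, 2, 1]]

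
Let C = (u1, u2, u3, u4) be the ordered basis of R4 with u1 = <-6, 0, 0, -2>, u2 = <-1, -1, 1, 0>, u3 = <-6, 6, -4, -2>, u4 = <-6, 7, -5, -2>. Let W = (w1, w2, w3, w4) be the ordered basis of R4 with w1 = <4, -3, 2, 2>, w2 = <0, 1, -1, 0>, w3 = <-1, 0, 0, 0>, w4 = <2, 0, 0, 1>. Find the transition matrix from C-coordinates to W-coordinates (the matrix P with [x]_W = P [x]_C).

Let M have columns uj and N have columns wj. Then for every x, N [x]_W = x = M [x]_C, so P = N^(-1) M.
Since det N = -1, N^(-1) has integer entries; multiplying gives P = [[0, 0, -2, -2], [0, -1, 0, 1], [2, 1, 2, 2], [-2, 0, 2, 2]].

[[0, 0, -2, -2], [0, -1, 0, 1], [2, 1, 2, 2], [-2, 0, 2, 2]]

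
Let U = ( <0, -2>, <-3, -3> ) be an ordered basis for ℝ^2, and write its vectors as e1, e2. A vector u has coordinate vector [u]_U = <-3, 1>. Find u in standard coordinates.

By definition u = -3e1 + e2.
Summing componentwise gives <-3, 3>.

<-3, 3>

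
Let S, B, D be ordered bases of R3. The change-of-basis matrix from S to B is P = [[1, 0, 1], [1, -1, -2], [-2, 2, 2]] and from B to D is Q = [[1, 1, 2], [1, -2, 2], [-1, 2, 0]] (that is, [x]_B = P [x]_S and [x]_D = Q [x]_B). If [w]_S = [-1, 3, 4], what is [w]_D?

Apply P to get B-coordinates [3, -12, 16], then Q to get D-coordinates.
The result is [w]_D = [23, 59, -27].

[23, 59, -27]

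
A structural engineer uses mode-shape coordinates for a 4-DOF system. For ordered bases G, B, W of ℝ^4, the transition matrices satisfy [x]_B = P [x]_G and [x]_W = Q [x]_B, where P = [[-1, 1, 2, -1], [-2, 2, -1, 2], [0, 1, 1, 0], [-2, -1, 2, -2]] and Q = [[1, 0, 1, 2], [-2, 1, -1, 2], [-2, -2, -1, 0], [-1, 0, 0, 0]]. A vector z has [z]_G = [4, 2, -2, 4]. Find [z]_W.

[-54, -18, 8, 10]

Composing the changes, [z]_W = Q P [z]_G.
Q P = [[-5, 0, 7, -5], [-4, -3, -2, 0], [6, -7, -3, -2], [1, -1, -2, 1]]; applying this to [4, 2, -2, 4] gives [-54, -18, 8, 10].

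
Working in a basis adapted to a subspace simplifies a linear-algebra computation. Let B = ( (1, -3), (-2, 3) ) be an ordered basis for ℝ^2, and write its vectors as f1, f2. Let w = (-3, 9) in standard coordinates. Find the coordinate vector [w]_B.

We seek scalars with c_1 f1 + c_2 f2 = w; equivalently solve M c = w where the columns of M are f1, f2.
System: c_1 - 2c_2 = -3, -3c_1 + 3c_2 = 9; solving gives c_1 = -3, c_2 = 0.
Check: -3f1 + 0·f2 = (-3, 9).

(-3, 0)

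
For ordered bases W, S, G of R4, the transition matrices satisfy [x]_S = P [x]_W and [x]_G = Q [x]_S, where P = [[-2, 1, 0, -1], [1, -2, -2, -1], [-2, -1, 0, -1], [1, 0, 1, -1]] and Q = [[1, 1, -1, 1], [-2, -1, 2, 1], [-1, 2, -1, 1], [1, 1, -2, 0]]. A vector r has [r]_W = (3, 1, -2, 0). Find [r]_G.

First [r]_S = P [r]_W = (-5, 5, -7, 1).
Then [r]_G = Q [r]_S = (8, -8, 23, 14).

(8, -8, 23, 14)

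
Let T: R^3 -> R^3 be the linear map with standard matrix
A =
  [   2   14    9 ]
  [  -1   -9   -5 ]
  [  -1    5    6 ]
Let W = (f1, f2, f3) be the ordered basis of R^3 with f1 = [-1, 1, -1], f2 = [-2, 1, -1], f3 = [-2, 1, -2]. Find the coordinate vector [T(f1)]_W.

[-3, -3, 3]

Column 1 of [T]_W is the W-coordinate vector of T(f1).
In standard coordinates T(f1) = A f1 = [3, -3, 0].
Converting to W: [3, -3, 0] = -3f1 - 3f2 + 3f3, so the coordinate vector is [-3, -3, 3].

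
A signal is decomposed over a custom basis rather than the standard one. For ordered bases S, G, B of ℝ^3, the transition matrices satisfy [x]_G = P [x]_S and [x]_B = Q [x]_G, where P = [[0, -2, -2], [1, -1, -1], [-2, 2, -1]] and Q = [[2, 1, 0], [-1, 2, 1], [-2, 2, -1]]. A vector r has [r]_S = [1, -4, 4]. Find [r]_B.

Composing the changes, [r]_B = Q P [r]_S.
Q P = [[1, -5, -5], [0, 2, -1], [4, 0, 3]]; applying this to [1, -4, 4] gives [1, -12, 16].

[1, -12, 16]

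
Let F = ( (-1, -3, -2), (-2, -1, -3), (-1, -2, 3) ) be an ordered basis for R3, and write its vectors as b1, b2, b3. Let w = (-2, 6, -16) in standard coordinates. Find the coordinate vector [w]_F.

[w]_F is the unique c with M c = w, where M has columns b1, ..., b3.
Gaussian elimination on [M | w] yields c = (-1, 3, -3).
Check: -b1 + 3b2 - 3b3 = (-2, 6, -16).

(-1, 3, -3)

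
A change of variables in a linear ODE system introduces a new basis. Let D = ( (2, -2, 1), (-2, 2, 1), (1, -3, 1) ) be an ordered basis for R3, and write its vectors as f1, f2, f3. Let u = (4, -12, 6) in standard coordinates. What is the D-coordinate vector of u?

(1, 1, 4)

Write u = c_1 f1 + ... + c_3 f3 and solve for the c_i.
Row-reducing the augmented matrix [M | u] gives c = (1, 1, 4).
Check: f1 + f2 + 4f3 = (4, -12, 6).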